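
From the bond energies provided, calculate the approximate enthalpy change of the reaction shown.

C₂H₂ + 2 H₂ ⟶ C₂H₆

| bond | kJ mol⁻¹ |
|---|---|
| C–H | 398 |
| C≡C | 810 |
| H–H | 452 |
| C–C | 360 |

Bonds broken (reactants):
  C≡C: 1 × 810 = 810
  C–H: 2 × 398 = 796
  H–H: 2 × 452 = 904
  Σ(broken) = 2510 kJ
Bonds formed (products):
  C–C: 1 × 360 = 360
  C–H: 6 × 398 = 2388
  Σ(formed) = 2748 kJ
ΔH = Σ(broken) − Σ(formed) = 2510 − 2748 = −238 kJ

ΔH ≈ −238 kJ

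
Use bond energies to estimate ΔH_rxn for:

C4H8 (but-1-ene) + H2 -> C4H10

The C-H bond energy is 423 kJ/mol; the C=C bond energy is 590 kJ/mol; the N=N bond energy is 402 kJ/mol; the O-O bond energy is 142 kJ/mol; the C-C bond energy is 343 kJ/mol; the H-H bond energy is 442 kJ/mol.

Bonds broken (reactants):
  C-C: 2 × 343 = 686
  C-H: 8 × 423 = 3384
  C=C: 1 × 590 = 590
  H-H: 1 × 442 = 442
  Σ(broken) = 5102 kJ
Bonds formed (products):
  C-C: 3 × 343 = 1029
  C-H: 10 × 423 = 4230
  Σ(formed) = 5259 kJ
ΔH = Σ(broken) − Σ(formed) = 5102 − 5259 = −157 kJ

ΔH ≈ −157 kJ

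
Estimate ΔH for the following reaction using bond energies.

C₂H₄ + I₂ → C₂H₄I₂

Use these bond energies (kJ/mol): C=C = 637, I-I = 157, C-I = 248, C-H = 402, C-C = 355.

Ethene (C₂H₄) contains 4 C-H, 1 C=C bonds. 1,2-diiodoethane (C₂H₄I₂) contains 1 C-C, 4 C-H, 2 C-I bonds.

ΔH ≈ −57 kJ

Bonds broken (reactants):
  C-H: 4 × 402 = 1608
  C=C: 1 × 637 = 637
  I-I: 1 × 157 = 157
  Σ(broken) = 2402 kJ
Bonds formed (products):
  C-C: 1 × 355 = 355
  C-H: 4 × 402 = 1608
  C-I: 2 × 248 = 496
  Σ(formed) = 2459 kJ
ΔH = Σ(broken) − Σ(formed) = 2402 − 2459 = −57 kJ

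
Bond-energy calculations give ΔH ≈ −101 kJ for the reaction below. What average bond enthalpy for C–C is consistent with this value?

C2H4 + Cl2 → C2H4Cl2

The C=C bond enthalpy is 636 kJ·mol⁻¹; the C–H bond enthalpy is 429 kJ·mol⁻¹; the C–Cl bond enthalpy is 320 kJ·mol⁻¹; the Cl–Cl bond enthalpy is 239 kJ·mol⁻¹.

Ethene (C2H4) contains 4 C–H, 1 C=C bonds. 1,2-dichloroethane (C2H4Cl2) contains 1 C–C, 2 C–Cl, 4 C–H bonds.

Let D be the C–C bond energy.
Σ(broken) = 4×429 + 1×636 + 1×239 = 2591
Σ(formed) = 1×D + 2×320 + 4×429 = 2356 + D
ΔH = Σ(broken) − Σ(formed) = (2591) − (2356 + D) = +235 − D
Setting this equal to −101 kJ gives D = 336 kJ/mol.

D(C–C) ≈ 336 kJ/mol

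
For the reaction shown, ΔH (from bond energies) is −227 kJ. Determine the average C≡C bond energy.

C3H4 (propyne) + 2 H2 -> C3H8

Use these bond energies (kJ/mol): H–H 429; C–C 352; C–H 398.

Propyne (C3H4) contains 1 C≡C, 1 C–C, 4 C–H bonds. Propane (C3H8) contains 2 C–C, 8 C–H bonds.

Let D be the C≡C bond energy.
Σ(broken) = 1×D + 1×352 + 4×398 + 2×429 = 2802 + D
Σ(formed) = 2×352 + 8×398 = 3888
ΔH = Σ(broken) − Σ(formed) = (2802 + D) − (3888) = −1086 + D
Setting this equal to −227 kJ gives D = 859 kJ/mol.

D(C≡C) ≈ 859 kJ/mol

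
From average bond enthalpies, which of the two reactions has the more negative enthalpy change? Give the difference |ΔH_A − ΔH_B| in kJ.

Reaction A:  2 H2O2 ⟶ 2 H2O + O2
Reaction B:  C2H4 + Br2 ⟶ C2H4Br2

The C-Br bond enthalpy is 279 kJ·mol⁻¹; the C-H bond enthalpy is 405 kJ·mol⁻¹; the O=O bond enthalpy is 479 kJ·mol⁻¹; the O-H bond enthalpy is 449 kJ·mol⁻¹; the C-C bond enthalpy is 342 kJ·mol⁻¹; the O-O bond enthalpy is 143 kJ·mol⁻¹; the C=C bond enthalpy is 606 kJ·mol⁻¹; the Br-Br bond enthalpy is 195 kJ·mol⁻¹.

Reaction A:
  Bonds broken (reactants):
    O-H: 4 × 449 = 1796
    O-O: 2 × 143 = 286
    Σ(broken) = 2082 kJ
  Bonds formed (products):
    O-H: 4 × 449 = 1796
    O=O: 1 × 479 = 479
    Σ(formed) = 2275 kJ
  ΔH_A = 2082 − 2275 = −193 kJ
Reaction B:
  Bonds broken (reactants):
    Br-Br: 1 × 195 = 195
    C-H: 4 × 405 = 1620
    C=C: 1 × 606 = 606
    Σ(broken) = 2421 kJ
  Bonds formed (products):
    C-Br: 2 × 279 = 558
    C-C: 1 × 342 = 342
    C-H: 4 × 405 = 1620
    Σ(formed) = 2520 kJ
  ΔH_B = 2421 − 2520 = −99 kJ
ΔH_A − ΔH_B = −94 kJ, so reaction A has the more negative ΔH; |ΔH_A − ΔH_B| = 94 kJ.

Reaction A, by 94 kJ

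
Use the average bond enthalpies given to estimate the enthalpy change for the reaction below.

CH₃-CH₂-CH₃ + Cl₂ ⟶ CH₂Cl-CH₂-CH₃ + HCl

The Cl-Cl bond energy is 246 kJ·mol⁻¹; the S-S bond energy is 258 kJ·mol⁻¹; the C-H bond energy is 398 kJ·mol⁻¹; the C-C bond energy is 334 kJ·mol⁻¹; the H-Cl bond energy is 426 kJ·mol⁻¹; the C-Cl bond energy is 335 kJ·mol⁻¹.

Bonds broken (reactants):
  C-C: 2 × 334 = 668
  C-H: 8 × 398 = 3184
  Cl-Cl: 1 × 246 = 246
  Σ(broken) = 4098 kJ
Bonds formed (products):
  C-C: 2 × 334 = 668
  C-Cl: 1 × 335 = 335
  C-H: 7 × 398 = 2786
  H-Cl: 1 × 426 = 426
  Σ(formed) = 4215 kJ
ΔH = Σ(broken) − Σ(formed) = 4098 − 4215 = −117 kJ

ΔH ≈ −117 kJ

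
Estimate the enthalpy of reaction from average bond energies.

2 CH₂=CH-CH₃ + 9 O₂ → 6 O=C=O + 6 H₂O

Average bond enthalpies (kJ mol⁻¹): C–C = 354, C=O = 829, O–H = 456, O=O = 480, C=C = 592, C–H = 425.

Bonds broken (reactants):
  C–C: 2 × 354 = 708
  C–H: 12 × 425 = 5100
  C=C: 2 × 592 = 1184
  O=O: 9 × 480 = 4320
  Σ(broken) = 11312 kJ
Bonds formed (products):
  C=O: 12 × 829 = 9948
  O–H: 12 × 456 = 5472
  Σ(formed) = 15420 kJ
ΔH = Σ(broken) − Σ(formed) = 11312 − 15420 = −4108 kJ

ΔH ≈ −4108 kJ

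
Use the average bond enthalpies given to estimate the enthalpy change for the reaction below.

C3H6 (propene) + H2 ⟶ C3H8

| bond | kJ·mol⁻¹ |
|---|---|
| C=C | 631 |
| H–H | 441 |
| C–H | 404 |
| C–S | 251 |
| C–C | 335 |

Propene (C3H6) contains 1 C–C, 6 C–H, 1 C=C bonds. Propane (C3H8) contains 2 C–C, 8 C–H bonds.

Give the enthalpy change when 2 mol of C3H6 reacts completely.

Bonds broken (reactants):
  C–C: 1 × 335 = 335
  C–H: 6 × 404 = 2424
  C=C: 1 × 631 = 631
  H–H: 1 × 441 = 441
  Σ(broken) = 3831 kJ
Bonds formed (products):
  C–C: 2 × 335 = 670
  C–H: 8 × 404 = 3232
  Σ(formed) = 3902 kJ
ΔH = Σ(broken) − Σ(formed) = 3831 − 3902 = −71 kJ
For 2× the reaction as written: 2 × (−71) = −142 kJ

ΔH = −142 kJ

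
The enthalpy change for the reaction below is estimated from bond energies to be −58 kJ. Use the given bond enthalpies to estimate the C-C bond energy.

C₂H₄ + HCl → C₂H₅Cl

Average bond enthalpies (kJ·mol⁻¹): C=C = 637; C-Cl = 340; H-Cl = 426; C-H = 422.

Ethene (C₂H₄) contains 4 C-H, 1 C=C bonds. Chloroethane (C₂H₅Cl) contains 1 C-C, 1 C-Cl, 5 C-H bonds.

D(C-C) ≈ 359 kJ/mol

Let D be the C-C bond energy.
Σ(broken) = 4×422 + 1×637 + 1×426 = 2751
Σ(formed) = 1×D + 1×340 + 5×422 = 2450 + D
ΔH = Σ(broken) − Σ(formed) = (2751) − (2450 + D) = +301 − D
Setting this equal to −58 kJ gives D = 359 kJ/mol.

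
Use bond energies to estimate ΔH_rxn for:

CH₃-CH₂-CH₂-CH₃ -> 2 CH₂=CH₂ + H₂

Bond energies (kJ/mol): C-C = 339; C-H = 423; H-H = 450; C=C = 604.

ΔH ≈ +205 kJ

Bonds broken (reactants):
  C-C: 3 × 339 = 1017
  C-H: 10 × 423 = 4230
  Σ(broken) = 5247 kJ
Bonds formed (products):
  C-H: 8 × 423 = 3384
  C=C: 2 × 604 = 1208
  H-H: 1 × 450 = 450
  Σ(formed) = 5042 kJ
ΔH = Σ(broken) − Σ(formed) = 5247 − 5042 = +205 kJ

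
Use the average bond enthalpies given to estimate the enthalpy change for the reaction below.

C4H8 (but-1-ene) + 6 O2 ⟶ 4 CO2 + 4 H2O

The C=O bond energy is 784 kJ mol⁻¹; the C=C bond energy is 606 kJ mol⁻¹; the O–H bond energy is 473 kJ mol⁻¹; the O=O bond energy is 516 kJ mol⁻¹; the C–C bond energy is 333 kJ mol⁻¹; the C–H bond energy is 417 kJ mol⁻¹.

Bonds broken (reactants):
  C–C: 2 × 333 = 666
  C–H: 8 × 417 = 3336
  C=C: 1 × 606 = 606
  O=O: 6 × 516 = 3096
  Σ(broken) = 7704 kJ
Bonds formed (products):
  C=O: 8 × 784 = 6272
  O–H: 8 × 473 = 3784
  Σ(formed) = 10056 kJ
ΔH = Σ(broken) − Σ(formed) = 7704 − 10056 = −2352 kJ

ΔH ≈ −2352 kJ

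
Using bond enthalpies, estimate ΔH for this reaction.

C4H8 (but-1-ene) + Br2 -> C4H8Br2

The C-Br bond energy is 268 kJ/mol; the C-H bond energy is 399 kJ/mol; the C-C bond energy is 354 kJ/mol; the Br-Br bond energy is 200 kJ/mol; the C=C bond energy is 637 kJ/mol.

Bonds broken (reactants):
  Br-Br: 1 × 200 = 200
  C-C: 2 × 354 = 708
  C-H: 8 × 399 = 3192
  C=C: 1 × 637 = 637
  Σ(broken) = 4737 kJ
Bonds formed (products):
  C-Br: 2 × 268 = 536
  C-C: 3 × 354 = 1062
  C-H: 8 × 399 = 3192
  Σ(formed) = 4790 kJ
ΔH = Σ(broken) − Σ(formed) = 4737 − 4790 = −53 kJ

ΔH ≈ −53 kJ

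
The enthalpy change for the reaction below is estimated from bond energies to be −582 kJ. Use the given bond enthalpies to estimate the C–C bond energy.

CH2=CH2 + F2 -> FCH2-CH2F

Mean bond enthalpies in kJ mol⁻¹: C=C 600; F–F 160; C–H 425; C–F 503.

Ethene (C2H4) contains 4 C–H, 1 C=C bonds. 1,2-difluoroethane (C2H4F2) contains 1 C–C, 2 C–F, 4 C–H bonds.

Let D be the C–C bond energy.
Σ(broken) = 4×425 + 1×600 + 1×160 = 2460
Σ(formed) = 1×D + 2×503 + 4×425 = 2706 + D
ΔH = Σ(broken) − Σ(formed) = (2460) − (2706 + D) = −246 − D
Setting this equal to −582 kJ gives D = 336 kJ/mol.

D(C–C) ≈ 336 kJ/mol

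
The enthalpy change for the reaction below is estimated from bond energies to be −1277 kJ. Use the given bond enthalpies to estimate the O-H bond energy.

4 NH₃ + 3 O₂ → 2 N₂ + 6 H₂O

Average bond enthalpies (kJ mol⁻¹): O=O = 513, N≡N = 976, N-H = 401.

Let D be the O-H bond energy.
Σ(broken) = 12×401 + 3×513 = 6351
Σ(formed) = 2×976 + 12×D = 1952 + 12D
ΔH = Σ(broken) − Σ(formed) = (6351) − (1952 + 12D) = +4399 − 12D
Setting this equal to −1277 kJ gives 12D = 5676, so D = 473 kJ/mol.

D(O-H) ≈ 473 kJ/mol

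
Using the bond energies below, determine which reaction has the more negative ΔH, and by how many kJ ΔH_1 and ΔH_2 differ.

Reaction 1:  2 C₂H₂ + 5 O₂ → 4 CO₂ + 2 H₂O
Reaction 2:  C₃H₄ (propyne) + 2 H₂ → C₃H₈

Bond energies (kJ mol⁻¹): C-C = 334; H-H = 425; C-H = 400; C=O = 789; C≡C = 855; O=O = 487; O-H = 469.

Reaction 1:
  Bonds broken (reactants):
    C≡C: 2 × 855 = 1710
    C-H: 4 × 400 = 1600
    O=O: 5 × 487 = 2435
    Σ(broken) = 5745 kJ
  Bonds formed (products):
    C=O: 8 × 789 = 6312
    O-H: 4 × 469 = 1876
    Σ(formed) = 8188 kJ
  ΔH_1 = 5745 − 8188 = −2443 kJ
Reaction 2:
  Bonds broken (reactants):
    C≡C: 1 × 855 = 855
    C-C: 1 × 334 = 334
    C-H: 4 × 400 = 1600
    H-H: 2 × 425 = 850
    Σ(broken) = 3639 kJ
  Bonds formed (products):
    C-C: 2 × 334 = 668
    C-H: 8 × 400 = 3200
    Σ(formed) = 3868 kJ
  ΔH_2 = 3639 − 3868 = −229 kJ
ΔH_1 − ΔH_2 = −2214 kJ, so reaction 1 has the more negative ΔH; |ΔH_1 − ΔH_2| = 2214 kJ.

Reaction 1, by 2214 kJ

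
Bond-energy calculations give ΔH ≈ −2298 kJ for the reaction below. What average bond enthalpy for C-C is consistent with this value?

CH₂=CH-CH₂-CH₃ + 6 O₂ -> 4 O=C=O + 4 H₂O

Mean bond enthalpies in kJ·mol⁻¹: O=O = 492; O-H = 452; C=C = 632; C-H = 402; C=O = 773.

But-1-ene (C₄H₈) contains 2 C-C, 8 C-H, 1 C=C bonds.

Let D be the C-C bond energy.
Σ(broken) = 2×D + 8×402 + 1×632 + 6×492 = 6800 + 2D
Σ(formed) = 8×773 + 8×452 = 9800
ΔH = Σ(broken) − Σ(formed) = (6800 + 2D) − (9800) = −3000 + 2D
Setting this equal to −2298 kJ gives 2D = 702, so D = 351 kJ/mol.

D(C-C) ≈ 351 kJ/mol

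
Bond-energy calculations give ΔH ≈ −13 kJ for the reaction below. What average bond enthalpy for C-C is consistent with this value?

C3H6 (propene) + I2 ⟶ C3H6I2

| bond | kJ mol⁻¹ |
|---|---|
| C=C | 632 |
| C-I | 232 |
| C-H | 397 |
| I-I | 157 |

Let D be the C-C bond energy.
Σ(broken) = 1×D + 6×397 + 1×632 + 1×157 = 3171 + D
Σ(formed) = 2×D + 6×397 + 2×232 = 2846 + 2D
ΔH = Σ(broken) − Σ(formed) = (3171 + D) − (2846 + 2D) = +325 − D
Setting this equal to −13 kJ gives D = 338 kJ/mol.

D(C-C) ≈ 338 kJ/mol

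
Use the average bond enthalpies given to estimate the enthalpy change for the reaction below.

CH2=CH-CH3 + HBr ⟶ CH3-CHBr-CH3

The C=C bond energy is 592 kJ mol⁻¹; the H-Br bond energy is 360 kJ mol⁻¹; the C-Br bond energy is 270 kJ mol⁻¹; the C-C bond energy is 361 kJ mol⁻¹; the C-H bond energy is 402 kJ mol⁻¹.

Bonds broken (reactants):
  C-C: 1 × 361 = 361
  C-H: 6 × 402 = 2412
  C=C: 1 × 592 = 592
  H-Br: 1 × 360 = 360
  Σ(broken) = 3725 kJ
Bonds formed (products):
  C-Br: 1 × 270 = 270
  C-C: 2 × 361 = 722
  C-H: 7 × 402 = 2814
  Σ(formed) = 3806 kJ
ΔH = Σ(broken) − Σ(formed) = 3725 − 3806 = −81 kJ

ΔH ≈ −81 kJ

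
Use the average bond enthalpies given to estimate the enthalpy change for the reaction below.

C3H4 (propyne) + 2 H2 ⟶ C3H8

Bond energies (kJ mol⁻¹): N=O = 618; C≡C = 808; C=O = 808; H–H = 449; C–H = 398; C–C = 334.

ΔH ≈ −220 kJ

Bonds broken (reactants):
  C≡C: 1 × 808 = 808
  C–C: 1 × 334 = 334
  C–H: 4 × 398 = 1592
  H–H: 2 × 449 = 898
  Σ(broken) = 3632 kJ
Bonds formed (products):
  C–C: 2 × 334 = 668
  C–H: 8 × 398 = 3184
  Σ(formed) = 3852 kJ
ΔH = Σ(broken) − Σ(formed) = 3632 − 3852 = −220 kJ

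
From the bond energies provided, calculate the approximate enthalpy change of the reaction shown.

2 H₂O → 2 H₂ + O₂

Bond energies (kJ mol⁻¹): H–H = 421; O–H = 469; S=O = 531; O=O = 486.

Bonds broken (reactants):
  O–H: 4 × 469 = 1876
  Σ(broken) = 1876 kJ
Bonds formed (products):
  H–H: 2 × 421 = 842
  O=O: 1 × 486 = 486
  Σ(formed) = 1328 kJ
ΔH = Σ(broken) − Σ(formed) = 1876 − 1328 = +548 kJ

ΔH ≈ +548 kJ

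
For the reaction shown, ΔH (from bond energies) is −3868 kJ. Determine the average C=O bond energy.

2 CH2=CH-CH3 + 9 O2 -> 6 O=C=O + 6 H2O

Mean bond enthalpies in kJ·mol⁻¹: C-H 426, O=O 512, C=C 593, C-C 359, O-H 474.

Let D be the C=O bond energy.
Σ(broken) = 2×359 + 12×426 + 2×593 + 9×512 = 11624
Σ(formed) = 12×D + 12×474 = 5688 + 12D
ΔH = Σ(broken) − Σ(formed) = (11624) − (5688 + 12D) = +5936 − 12D
Setting this equal to −3868 kJ gives 12D = 9804, so D = 817 kJ/mol.

D(C=O) ≈ 817 kJ/mol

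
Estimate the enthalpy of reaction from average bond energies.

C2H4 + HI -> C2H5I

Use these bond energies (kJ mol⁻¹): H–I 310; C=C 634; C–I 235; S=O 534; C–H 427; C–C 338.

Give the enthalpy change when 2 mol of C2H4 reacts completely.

Bonds broken (reactants):
  C–H: 4 × 427 = 1708
  C=C: 1 × 634 = 634
  H–I: 1 × 310 = 310
  Σ(broken) = 2652 kJ
Bonds formed (products):
  C–C: 1 × 338 = 338
  C–H: 5 × 427 = 2135
  C–I: 1 × 235 = 235
  Σ(formed) = 2708 kJ
ΔH = Σ(broken) − Σ(formed) = 2652 − 2708 = −56 kJ
For 2× the reaction as written: 2 × (−56) = −112 kJ

ΔH = −112 kJ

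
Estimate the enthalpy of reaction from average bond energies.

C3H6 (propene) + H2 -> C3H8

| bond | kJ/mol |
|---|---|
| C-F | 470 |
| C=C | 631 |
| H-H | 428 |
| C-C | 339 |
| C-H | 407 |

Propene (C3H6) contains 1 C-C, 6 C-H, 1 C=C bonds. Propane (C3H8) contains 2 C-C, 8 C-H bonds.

ΔH ≈ −94 kJ

Bonds broken (reactants):
  C-C: 1 × 339 = 339
  C-H: 6 × 407 = 2442
  C=C: 1 × 631 = 631
  H-H: 1 × 428 = 428
  Σ(broken) = 3840 kJ
Bonds formed (products):
  C-C: 2 × 339 = 678
  C-H: 8 × 407 = 3256
  Σ(formed) = 3934 kJ
ΔH = Σ(broken) − Σ(formed) = 3840 − 3934 = −94 kJ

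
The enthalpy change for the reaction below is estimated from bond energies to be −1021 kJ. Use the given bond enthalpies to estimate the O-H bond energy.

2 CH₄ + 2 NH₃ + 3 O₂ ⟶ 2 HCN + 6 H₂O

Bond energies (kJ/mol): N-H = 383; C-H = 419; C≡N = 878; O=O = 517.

D(O-H) ≈ 469 kJ/mol

Let D be the O-H bond energy.
Σ(broken) = 8×419 + 6×383 + 3×517 = 7201
Σ(formed) = 2×878 + 2×419 + 12×D = 2594 + 12D
ΔH = Σ(broken) − Σ(formed) = (7201) − (2594 + 12D) = +4607 − 12D
Setting this equal to −1021 kJ gives 12D = 5628, so D = 469 kJ/mol.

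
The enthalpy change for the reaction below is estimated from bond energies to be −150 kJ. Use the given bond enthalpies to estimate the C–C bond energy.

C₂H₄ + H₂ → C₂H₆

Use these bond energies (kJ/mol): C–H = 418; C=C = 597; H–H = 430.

D(C–C) ≈ 341 kJ/mol

Let D be the C–C bond energy.
Σ(broken) = 4×418 + 1×597 + 1×430 = 2699
Σ(formed) = 1×D + 6×418 = 2508 + D
ΔH = Σ(broken) − Σ(formed) = (2699) − (2508 + D) = +191 − D
Setting this equal to −150 kJ gives D = 341 kJ/mol.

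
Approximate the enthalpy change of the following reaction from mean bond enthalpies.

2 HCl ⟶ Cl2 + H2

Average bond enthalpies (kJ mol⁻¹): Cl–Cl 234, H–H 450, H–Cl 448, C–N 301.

ΔH ≈ +212 kJ

Bonds broken (reactants):
  H–Cl: 2 × 448 = 896
  Σ(broken) = 896 kJ
Bonds formed (products):
  Cl–Cl: 1 × 234 = 234
  H–H: 1 × 450 = 450
  Σ(formed) = 684 kJ
ΔH = Σ(broken) − Σ(formed) = 896 − 684 = +212 kJ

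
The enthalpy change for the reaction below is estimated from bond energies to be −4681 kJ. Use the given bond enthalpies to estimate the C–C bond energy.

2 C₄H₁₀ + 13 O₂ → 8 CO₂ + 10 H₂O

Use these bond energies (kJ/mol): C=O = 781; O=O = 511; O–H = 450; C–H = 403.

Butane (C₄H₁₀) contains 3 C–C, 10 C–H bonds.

D(C–C) ≈ 352 kJ/mol

Let D be the C–C bond energy.
Σ(broken) = 6×D + 20×403 + 13×511 = 14703 + 6D
Σ(formed) = 16×781 + 20×450 = 21496
ΔH = Σ(broken) − Σ(formed) = (14703 + 6D) − (21496) = −6793 + 6D
Setting this equal to −4681 kJ gives 6D = 2112, so D = 352 kJ/mol.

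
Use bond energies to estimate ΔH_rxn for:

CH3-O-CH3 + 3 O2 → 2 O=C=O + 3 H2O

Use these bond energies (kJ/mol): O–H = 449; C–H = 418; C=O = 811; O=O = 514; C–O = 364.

ΔH ≈ −1160 kJ

Bonds broken (reactants):
  C–H: 6 × 418 = 2508
  C–O: 2 × 364 = 728
  O=O: 3 × 514 = 1542
  Σ(broken) = 4778 kJ
Bonds formed (products):
  C=O: 4 × 811 = 3244
  O–H: 6 × 449 = 2694
  Σ(formed) = 5938 kJ
ΔH = Σ(broken) − Σ(formed) = 4778 − 5938 = −1160 kJ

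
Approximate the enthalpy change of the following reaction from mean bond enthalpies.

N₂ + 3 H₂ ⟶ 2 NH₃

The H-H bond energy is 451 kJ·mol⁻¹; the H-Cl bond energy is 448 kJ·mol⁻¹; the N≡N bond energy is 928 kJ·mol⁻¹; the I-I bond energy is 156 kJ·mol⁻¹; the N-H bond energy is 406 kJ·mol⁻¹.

Bonds broken (reactants):
  H-H: 3 × 451 = 1353
  N≡N: 1 × 928 = 928
  Σ(broken) = 2281 kJ
Bonds formed (products):
  N-H: 6 × 406 = 2436
  Σ(formed) = 2436 kJ
ΔH = Σ(broken) − Σ(formed) = 2281 − 2436 = −155 kJ

ΔH ≈ −155 kJ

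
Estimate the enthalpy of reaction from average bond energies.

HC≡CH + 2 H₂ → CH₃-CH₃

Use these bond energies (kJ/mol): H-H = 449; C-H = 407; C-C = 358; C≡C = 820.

Bonds broken (reactants):
  C≡C: 1 × 820 = 820
  C-H: 2 × 407 = 814
  H-H: 2 × 449 = 898
  Σ(broken) = 2532 kJ
Bonds formed (products):
  C-C: 1 × 358 = 358
  C-H: 6 × 407 = 2442
  Σ(formed) = 2800 kJ
ΔH = Σ(broken) − Σ(formed) = 2532 − 2800 = −268 kJ

ΔH ≈ −268 kJ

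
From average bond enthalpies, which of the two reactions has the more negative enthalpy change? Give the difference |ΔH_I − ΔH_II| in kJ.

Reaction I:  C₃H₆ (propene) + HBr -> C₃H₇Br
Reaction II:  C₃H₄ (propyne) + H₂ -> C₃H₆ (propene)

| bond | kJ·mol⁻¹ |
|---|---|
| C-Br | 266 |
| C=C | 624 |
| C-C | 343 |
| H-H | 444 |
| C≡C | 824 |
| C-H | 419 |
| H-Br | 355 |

Reaction I:
  Bonds broken (reactants):
    C-C: 1 × 343 = 343
    C-H: 6 × 419 = 2514
    C=C: 1 × 624 = 624
    H-Br: 1 × 355 = 355
    Σ(broken) = 3836 kJ
  Bonds formed (products):
    C-Br: 1 × 266 = 266
    C-C: 2 × 343 = 686
    C-H: 7 × 419 = 2933
    Σ(formed) = 3885 kJ
  ΔH_I = 3836 − 3885 = −49 kJ
Reaction II:
  Bonds broken (reactants):
    C≡C: 1 × 824 = 824
    C-C: 1 × 343 = 343
    C-H: 4 × 419 = 1676
    H-H: 1 × 444 = 444
    Σ(broken) = 3287 kJ
  Bonds formed (products):
    C-C: 1 × 343 = 343
    C-H: 6 × 419 = 2514
    C=C: 1 × 624 = 624
    Σ(formed) = 3481 kJ
  ΔH_II = 3287 − 3481 = −194 kJ
ΔH_I − ΔH_II = +145 kJ, so reaction II has the more negative ΔH; |ΔH_I − ΔH_II| = 145 kJ.

Reaction II, by 145 kJ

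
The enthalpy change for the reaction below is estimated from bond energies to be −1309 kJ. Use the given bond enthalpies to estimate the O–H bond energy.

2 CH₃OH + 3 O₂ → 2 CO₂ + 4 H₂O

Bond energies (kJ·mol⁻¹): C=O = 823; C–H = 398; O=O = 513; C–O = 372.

Let D be the O–H bond energy.
Σ(broken) = 6×398 + 2×372 + 2×D + 3×513 = 4671 + 2D
Σ(formed) = 4×823 + 8×D = 3292 + 8D
ΔH = Σ(broken) − Σ(formed) = (4671 + 2D) − (3292 + 8D) = +1379 − 6D
Setting this equal to −1309 kJ gives 6D = 2688, so D = 448 kJ/mol.

D(O–H) ≈ 448 kJ/mol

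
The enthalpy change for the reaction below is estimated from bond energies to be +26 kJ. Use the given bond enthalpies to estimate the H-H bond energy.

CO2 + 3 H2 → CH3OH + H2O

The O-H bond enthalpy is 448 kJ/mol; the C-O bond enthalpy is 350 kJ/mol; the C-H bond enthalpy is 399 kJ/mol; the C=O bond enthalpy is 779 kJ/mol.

Let D be the H-H bond energy.
Σ(broken) = 2×779 + 3×D = 1558 + 3D
Σ(formed) = 3×399 + 1×350 + 3×448 = 2891
ΔH = Σ(broken) − Σ(formed) = (1558 + 3D) − (2891) = −1333 + 3D
Setting this equal to +26 kJ gives 3D = 1359, so D = 453 kJ/mol.

D(H-H) ≈ 453 kJ/mol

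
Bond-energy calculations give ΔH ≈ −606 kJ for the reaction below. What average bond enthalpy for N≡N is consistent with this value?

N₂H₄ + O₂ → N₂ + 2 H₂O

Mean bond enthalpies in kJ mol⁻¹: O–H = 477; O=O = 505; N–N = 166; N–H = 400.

Let D be the N≡N bond energy.
Σ(broken) = 4×400 + 1×166 + 1×505 = 2271
Σ(formed) = 1×D + 4×477 = 1908 + D
ΔH = Σ(broken) − Σ(formed) = (2271) − (1908 + D) = +363 − D
Setting this equal to −606 kJ gives D = 969 kJ/mol.

D(N≡N) ≈ 969 kJ/mol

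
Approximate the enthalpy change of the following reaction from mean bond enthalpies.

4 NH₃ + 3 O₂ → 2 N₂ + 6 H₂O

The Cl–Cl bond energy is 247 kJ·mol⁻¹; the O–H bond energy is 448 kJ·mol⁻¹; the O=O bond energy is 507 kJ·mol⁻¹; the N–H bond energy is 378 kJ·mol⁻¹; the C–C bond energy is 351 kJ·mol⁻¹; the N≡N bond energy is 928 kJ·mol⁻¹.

ΔH ≈ −1175 kJ

Bonds broken (reactants):
  N–H: 12 × 378 = 4536
  O=O: 3 × 507 = 1521
  Σ(broken) = 6057 kJ
Bonds formed (products):
  N≡N: 2 × 928 = 1856
  O–H: 12 × 448 = 5376
  Σ(formed) = 7232 kJ
ΔH = Σ(broken) − Σ(formed) = 6057 − 7232 = −1175 kJ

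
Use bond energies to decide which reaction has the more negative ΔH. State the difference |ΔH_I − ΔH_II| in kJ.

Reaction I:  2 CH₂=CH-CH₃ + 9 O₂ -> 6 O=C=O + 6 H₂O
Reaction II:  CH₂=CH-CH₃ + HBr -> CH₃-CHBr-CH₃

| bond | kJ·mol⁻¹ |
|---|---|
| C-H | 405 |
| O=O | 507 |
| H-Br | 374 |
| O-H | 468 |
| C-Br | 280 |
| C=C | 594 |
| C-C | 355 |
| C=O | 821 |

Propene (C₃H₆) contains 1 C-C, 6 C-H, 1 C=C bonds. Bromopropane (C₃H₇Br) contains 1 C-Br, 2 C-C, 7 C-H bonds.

Reaction I:
  Bonds broken (reactants):
    C-C: 2 × 355 = 710
    C-H: 12 × 405 = 4860
    C=C: 2 × 594 = 1188
    O=O: 9 × 507 = 4563
    Σ(broken) = 11321 kJ
  Bonds formed (products):
    C=O: 12 × 821 = 9852
    O-H: 12 × 468 = 5616
    Σ(formed) = 15468 kJ
  ΔH_I = 11321 − 15468 = −4147 kJ
Reaction II:
  Bonds broken (reactants):
    C-C: 1 × 355 = 355
    C-H: 6 × 405 = 2430
    C=C: 1 × 594 = 594
    H-Br: 1 × 374 = 374
    Σ(broken) = 3753 kJ
  Bonds formed (products):
    C-Br: 1 × 280 = 280
    C-C: 2 × 355 = 710
    C-H: 7 × 405 = 2835
    Σ(formed) = 3825 kJ
  ΔH_II = 3753 − 3825 = −72 kJ
ΔH_I − ΔH_II = −4075 kJ, so reaction I has the more negative ΔH; |ΔH_I − ΔH_II| = 4075 kJ.

Reaction I, by 4075 kJ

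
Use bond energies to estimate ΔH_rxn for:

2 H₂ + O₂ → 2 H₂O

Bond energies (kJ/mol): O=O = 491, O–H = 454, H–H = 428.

ΔH ≈ −469 kJ

Bonds broken (reactants):
  H–H: 2 × 428 = 856
  O=O: 1 × 491 = 491
  Σ(broken) = 1347 kJ
Bonds formed (products):
  O–H: 4 × 454 = 1816
  Σ(formed) = 1816 kJ
ΔH = Σ(broken) − Σ(formed) = 1347 − 1816 = −469 kJ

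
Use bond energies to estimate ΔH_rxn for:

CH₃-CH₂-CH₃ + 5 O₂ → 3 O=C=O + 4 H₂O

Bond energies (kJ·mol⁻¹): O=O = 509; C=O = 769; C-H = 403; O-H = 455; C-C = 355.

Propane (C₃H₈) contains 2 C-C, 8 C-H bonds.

ΔH ≈ −1775 kJ

Bonds broken (reactants):
  C-C: 2 × 355 = 710
  C-H: 8 × 403 = 3224
  O=O: 5 × 509 = 2545
  Σ(broken) = 6479 kJ
Bonds formed (products):
  C=O: 6 × 769 = 4614
  O-H: 8 × 455 = 3640
  Σ(formed) = 8254 kJ
ΔH = Σ(broken) − Σ(formed) = 6479 − 8254 = −1775 kJ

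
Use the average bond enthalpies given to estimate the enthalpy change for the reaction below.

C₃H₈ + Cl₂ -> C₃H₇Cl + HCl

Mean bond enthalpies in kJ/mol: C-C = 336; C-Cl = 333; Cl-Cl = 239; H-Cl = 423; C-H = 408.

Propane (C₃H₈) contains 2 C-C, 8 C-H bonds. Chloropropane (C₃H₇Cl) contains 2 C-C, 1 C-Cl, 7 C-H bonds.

ΔH ≈ −109 kJ

Bonds broken (reactants):
  C-C: 2 × 336 = 672
  C-H: 8 × 408 = 3264
  Cl-Cl: 1 × 239 = 239
  Σ(broken) = 4175 kJ
Bonds formed (products):
  C-C: 2 × 336 = 672
  C-Cl: 1 × 333 = 333
  C-H: 7 × 408 = 2856
  H-Cl: 1 × 423 = 423
  Σ(formed) = 4284 kJ
ΔH = Σ(broken) − Σ(formed) = 4175 − 4284 = −109 kJ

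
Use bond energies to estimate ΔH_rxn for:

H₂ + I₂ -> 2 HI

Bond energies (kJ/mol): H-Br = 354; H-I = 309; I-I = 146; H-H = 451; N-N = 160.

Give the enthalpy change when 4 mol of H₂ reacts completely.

Bonds broken (reactants):
  H-H: 1 × 451 = 451
  I-I: 1 × 146 = 146
  Σ(broken) = 597 kJ
Bonds formed (products):
  H-I: 2 × 309 = 618
  Σ(formed) = 618 kJ
ΔH = Σ(broken) − Σ(formed) = 597 − 618 = −21 kJ
For 4× the reaction as written: 4 × (−21) = −84 kJ

ΔH = −84 kJ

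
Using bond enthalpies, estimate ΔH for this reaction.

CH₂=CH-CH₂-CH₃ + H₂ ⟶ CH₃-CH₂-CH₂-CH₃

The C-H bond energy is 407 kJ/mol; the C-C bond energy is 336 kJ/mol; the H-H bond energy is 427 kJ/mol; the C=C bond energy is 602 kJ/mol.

Bonds broken (reactants):
  C-C: 2 × 336 = 672
  C-H: 8 × 407 = 3256
  C=C: 1 × 602 = 602
  H-H: 1 × 427 = 427
  Σ(broken) = 4957 kJ
Bonds formed (products):
  C-C: 3 × 336 = 1008
  C-H: 10 × 407 = 4070
  Σ(formed) = 5078 kJ
ΔH = Σ(broken) − Σ(formed) = 4957 − 5078 = −121 kJ

ΔH ≈ −121 kJ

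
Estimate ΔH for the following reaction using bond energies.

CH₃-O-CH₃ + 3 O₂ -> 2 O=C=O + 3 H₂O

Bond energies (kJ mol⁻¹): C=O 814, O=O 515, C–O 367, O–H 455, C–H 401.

Bonds broken (reactants):
  C–H: 6 × 401 = 2406
  C–O: 2 × 367 = 734
  O=O: 3 × 515 = 1545
  Σ(broken) = 4685 kJ
Bonds formed (products):
  C=O: 4 × 814 = 3256
  O–H: 6 × 455 = 2730
  Σ(formed) = 5986 kJ
ΔH = Σ(broken) − Σ(formed) = 4685 − 5986 = −1301 kJ

ΔH ≈ −1301 kJ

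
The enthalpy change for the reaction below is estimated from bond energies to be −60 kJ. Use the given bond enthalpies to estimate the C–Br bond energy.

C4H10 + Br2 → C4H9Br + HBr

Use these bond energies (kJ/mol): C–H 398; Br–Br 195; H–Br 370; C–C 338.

Let D be the C–Br bond energy.
Σ(broken) = 1×195 + 3×338 + 10×398 = 5189
Σ(formed) = 1×D + 3×338 + 9×398 + 1×370 = 4966 + D
ΔH = Σ(broken) − Σ(formed) = (5189) − (4966 + D) = +223 − D
Setting this equal to −60 kJ gives D = 283 kJ/mol.

D(C–Br) ≈ 283 kJ/mol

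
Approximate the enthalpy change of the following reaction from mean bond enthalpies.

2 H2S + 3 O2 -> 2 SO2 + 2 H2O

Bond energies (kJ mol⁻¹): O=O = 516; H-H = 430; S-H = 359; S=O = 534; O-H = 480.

ΔH ≈ −1072 kJ

Bonds broken (reactants):
  O=O: 3 × 516 = 1548
  S-H: 4 × 359 = 1436
  Σ(broken) = 2984 kJ
Bonds formed (products):
  O-H: 4 × 480 = 1920
  S=O: 4 × 534 = 2136
  Σ(formed) = 4056 kJ
ΔH = Σ(broken) − Σ(formed) = 2984 − 4056 = −1072 kJ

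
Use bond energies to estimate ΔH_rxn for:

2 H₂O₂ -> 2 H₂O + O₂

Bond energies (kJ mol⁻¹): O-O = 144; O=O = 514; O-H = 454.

Bonds broken (reactants):
  O-H: 4 × 454 = 1816
  O-O: 2 × 144 = 288
  Σ(broken) = 2104 kJ
Bonds formed (products):
  O-H: 4 × 454 = 1816
  O=O: 1 × 514 = 514
  Σ(formed) = 2330 kJ
ΔH = Σ(broken) − Σ(formed) = 2104 − 2330 = −226 kJ

ΔH ≈ −226 kJ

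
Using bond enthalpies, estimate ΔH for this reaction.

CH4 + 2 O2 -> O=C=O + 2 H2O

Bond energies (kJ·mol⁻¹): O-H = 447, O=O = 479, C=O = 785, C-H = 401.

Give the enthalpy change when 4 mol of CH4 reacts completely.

ΔH = −3184 kJ

Bonds broken (reactants):
  C-H: 4 × 401 = 1604
  O=O: 2 × 479 = 958
  Σ(broken) = 2562 kJ
Bonds formed (products):
  C=O: 2 × 785 = 1570
  O-H: 4 × 447 = 1788
  Σ(formed) = 3358 kJ
ΔH = Σ(broken) − Σ(formed) = 2562 − 3358 = −796 kJ
For 4× the reaction as written: 4 × (−796) = −3184 kJ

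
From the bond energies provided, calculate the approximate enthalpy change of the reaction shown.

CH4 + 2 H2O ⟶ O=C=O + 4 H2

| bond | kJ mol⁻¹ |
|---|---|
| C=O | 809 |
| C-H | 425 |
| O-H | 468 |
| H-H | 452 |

ΔH ≈ +146 kJ

Bonds broken (reactants):
  C-H: 4 × 425 = 1700
  O-H: 4 × 468 = 1872
  Σ(broken) = 3572 kJ
Bonds formed (products):
  C=O: 2 × 809 = 1618
  H-H: 4 × 452 = 1808
  Σ(formed) = 3426 kJ
ΔH = Σ(broken) − Σ(formed) = 3572 − 3426 = +146 kJ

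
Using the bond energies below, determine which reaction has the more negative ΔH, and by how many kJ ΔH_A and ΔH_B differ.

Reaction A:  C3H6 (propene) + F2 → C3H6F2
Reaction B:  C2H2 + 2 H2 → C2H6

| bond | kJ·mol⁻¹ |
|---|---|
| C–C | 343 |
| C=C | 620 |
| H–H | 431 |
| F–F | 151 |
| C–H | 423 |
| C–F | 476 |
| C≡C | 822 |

Reaction A:
  Bonds broken (reactants):
    C–C: 1 × 343 = 343
    C–H: 6 × 423 = 2538
    C=C: 1 × 620 = 620
    F–F: 1 × 151 = 151
    Σ(broken) = 3652 kJ
  Bonds formed (products):
    C–C: 2 × 343 = 686
    C–F: 2 × 476 = 952
    C–H: 6 × 423 = 2538
    Σ(formed) = 4176 kJ
  ΔH_A = 3652 − 4176 = −524 kJ
Reaction B:
  Bonds broken (reactants):
    C≡C: 1 × 822 = 822
    C–H: 2 × 423 = 846
    H–H: 2 × 431 = 862
    Σ(broken) = 2530 kJ
  Bonds formed (products):
    C–C: 1 × 343 = 343
    C–H: 6 × 423 = 2538
    Σ(formed) = 2881 kJ
  ΔH_B = 2530 − 2881 = −351 kJ
ΔH_A − ΔH_B = −173 kJ, so reaction A has the more negative ΔH; |ΔH_A − ΔH_B| = 173 kJ.

Reaction A, by 173 kJ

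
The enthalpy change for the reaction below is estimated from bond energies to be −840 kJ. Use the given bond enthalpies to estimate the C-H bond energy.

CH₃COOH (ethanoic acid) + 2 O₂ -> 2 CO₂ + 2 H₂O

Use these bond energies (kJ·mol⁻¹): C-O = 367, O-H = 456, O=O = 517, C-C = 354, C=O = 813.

D(C-H) ≈ 404 kJ/mol

Let D be the C-H bond energy.
Σ(broken) = 1×354 + 3×D + 1×367 + 1×813 + 1×456 + 2×517 = 3024 + 3D
Σ(formed) = 4×813 + 4×456 = 5076
ΔH = Σ(broken) − Σ(formed) = (3024 + 3D) − (5076) = −2052 + 3D
Setting this equal to −840 kJ gives 3D = 1212, so D = 404 kJ/mol.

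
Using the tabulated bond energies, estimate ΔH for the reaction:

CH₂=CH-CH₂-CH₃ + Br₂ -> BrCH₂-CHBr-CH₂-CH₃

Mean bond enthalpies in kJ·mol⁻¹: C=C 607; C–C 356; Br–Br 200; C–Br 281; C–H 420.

ΔH ≈ −111 kJ

Bonds broken (reactants):
  Br–Br: 1 × 200 = 200
  C–C: 2 × 356 = 712
  C–H: 8 × 420 = 3360
  C=C: 1 × 607 = 607
  Σ(broken) = 4879 kJ
Bonds formed (products):
  C–Br: 2 × 281 = 562
  C–C: 3 × 356 = 1068
  C–H: 8 × 420 = 3360
  Σ(formed) = 4990 kJ
ΔH = Σ(broken) − Σ(formed) = 4879 − 4990 = −111 kJ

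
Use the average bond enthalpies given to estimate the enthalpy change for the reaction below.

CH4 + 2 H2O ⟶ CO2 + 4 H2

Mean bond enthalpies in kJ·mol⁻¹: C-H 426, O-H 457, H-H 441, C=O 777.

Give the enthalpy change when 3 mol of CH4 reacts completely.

ΔH = +642 kJ

Bonds broken (reactants):
  C-H: 4 × 426 = 1704
  O-H: 4 × 457 = 1828
  Σ(broken) = 3532 kJ
Bonds formed (products):
  C=O: 2 × 777 = 1554
  H-H: 4 × 441 = 1764
  Σ(formed) = 3318 kJ
ΔH = Σ(broken) − Σ(formed) = 3532 − 3318 = +214 kJ
For 3× the reaction as written: 3 × (+214) = +642 kJ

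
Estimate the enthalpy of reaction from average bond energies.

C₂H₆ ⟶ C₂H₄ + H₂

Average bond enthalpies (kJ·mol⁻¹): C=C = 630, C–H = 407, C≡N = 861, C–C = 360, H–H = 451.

Bonds broken (reactants):
  C–C: 1 × 360 = 360
  C–H: 6 × 407 = 2442
  Σ(broken) = 2802 kJ
Bonds formed (products):
  C–H: 4 × 407 = 1628
  C=C: 1 × 630 = 630
  H–H: 1 × 451 = 451
  Σ(formed) = 2709 kJ
ΔH = Σ(broken) − Σ(formed) = 2802 − 2709 = +93 kJ

ΔH ≈ +93 kJ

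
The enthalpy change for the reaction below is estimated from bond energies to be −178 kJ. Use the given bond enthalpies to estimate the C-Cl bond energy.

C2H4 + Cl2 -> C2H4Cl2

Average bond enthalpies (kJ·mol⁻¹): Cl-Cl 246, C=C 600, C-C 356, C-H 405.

D(C-Cl) ≈ 334 kJ/mol

Let D be the C-Cl bond energy.
Σ(broken) = 4×405 + 1×600 + 1×246 = 2466
Σ(formed) = 1×356 + 2×D + 4×405 = 1976 + 2D
ΔH = Σ(broken) − Σ(formed) = (2466) − (1976 + 2D) = +490 − 2D
Setting this equal to −178 kJ gives 2D = 668, so D = 334 kJ/mol.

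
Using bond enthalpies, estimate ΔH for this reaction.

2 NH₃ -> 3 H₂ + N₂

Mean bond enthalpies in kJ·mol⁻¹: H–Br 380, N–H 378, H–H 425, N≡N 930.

ΔH ≈ +63 kJ

Bonds broken (reactants):
  N–H: 6 × 378 = 2268
  Σ(broken) = 2268 kJ
Bonds formed (products):
  H–H: 3 × 425 = 1275
  N≡N: 1 × 930 = 930
  Σ(formed) = 2205 kJ
ΔH = Σ(broken) − Σ(formed) = 2268 − 2205 = +63 kJ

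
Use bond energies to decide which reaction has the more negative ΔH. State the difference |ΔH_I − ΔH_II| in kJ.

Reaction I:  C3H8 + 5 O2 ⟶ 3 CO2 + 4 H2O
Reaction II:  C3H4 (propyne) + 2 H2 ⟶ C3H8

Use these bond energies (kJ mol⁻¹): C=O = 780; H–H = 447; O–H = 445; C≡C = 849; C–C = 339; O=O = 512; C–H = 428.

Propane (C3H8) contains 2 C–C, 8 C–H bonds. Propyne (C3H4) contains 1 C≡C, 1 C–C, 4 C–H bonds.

Reaction I:
  Bonds broken (reactants):
    C–C: 2 × 339 = 678
    C–H: 8 × 428 = 3424
    O=O: 5 × 512 = 2560
    Σ(broken) = 6662 kJ
  Bonds formed (products):
    C=O: 6 × 780 = 4680
    O–H: 8 × 445 = 3560
    Σ(formed) = 8240 kJ
  ΔH_I = 6662 − 8240 = −1578 kJ
Reaction II:
  Bonds broken (reactants):
    C≡C: 1 × 849 = 849
    C–C: 1 × 339 = 339
    C–H: 4 × 428 = 1712
    H–H: 2 × 447 = 894
    Σ(broken) = 3794 kJ
  Bonds formed (products):
    C–C: 2 × 339 = 678
    C–H: 8 × 428 = 3424
    Σ(formed) = 4102 kJ
  ΔH_II = 3794 − 4102 = −308 kJ
ΔH_I − ΔH_II = −1270 kJ, so reaction I has the more negative ΔH; |ΔH_I − ΔH_II| = 1270 kJ.

Reaction I, by 1270 kJ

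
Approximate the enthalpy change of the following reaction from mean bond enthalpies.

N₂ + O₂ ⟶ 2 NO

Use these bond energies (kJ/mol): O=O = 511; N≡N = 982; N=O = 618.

ΔH ≈ +257 kJ

Bonds broken (reactants):
  N≡N: 1 × 982 = 982
  O=O: 1 × 511 = 511
  Σ(broken) = 1493 kJ
Bonds formed (products):
  N=O: 2 × 618 = 1236
  Σ(formed) = 1236 kJ
ΔH = Σ(broken) − Σ(formed) = 1493 − 1236 = +257 kJ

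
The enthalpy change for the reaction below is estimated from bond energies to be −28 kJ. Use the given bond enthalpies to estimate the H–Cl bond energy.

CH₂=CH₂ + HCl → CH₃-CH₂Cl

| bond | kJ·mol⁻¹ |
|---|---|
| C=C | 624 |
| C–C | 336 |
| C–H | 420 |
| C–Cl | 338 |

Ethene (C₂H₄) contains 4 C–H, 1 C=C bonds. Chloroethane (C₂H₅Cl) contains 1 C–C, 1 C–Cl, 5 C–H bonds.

Let D be the H–Cl bond energy.
Σ(broken) = 4×420 + 1×624 + 1×D = 2304 + D
Σ(formed) = 1×336 + 1×338 + 5×420 = 2774
ΔH = Σ(broken) − Σ(formed) = (2304 + D) − (2774) = −470 + D
Setting this equal to −28 kJ gives D = 442 kJ/mol.

D(H–Cl) ≈ 442 kJ/mol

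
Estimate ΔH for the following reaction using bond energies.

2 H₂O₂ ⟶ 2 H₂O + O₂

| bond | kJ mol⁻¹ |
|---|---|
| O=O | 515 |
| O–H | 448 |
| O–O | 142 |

ΔH ≈ −231 kJ

Bonds broken (reactants):
  O–H: 4 × 448 = 1792
  O–O: 2 × 142 = 284
  Σ(broken) = 2076 kJ
Bonds formed (products):
  O–H: 4 × 448 = 1792
  O=O: 1 × 515 = 515
  Σ(formed) = 2307 kJ
ΔH = Σ(broken) − Σ(formed) = 2076 − 2307 = −231 kJ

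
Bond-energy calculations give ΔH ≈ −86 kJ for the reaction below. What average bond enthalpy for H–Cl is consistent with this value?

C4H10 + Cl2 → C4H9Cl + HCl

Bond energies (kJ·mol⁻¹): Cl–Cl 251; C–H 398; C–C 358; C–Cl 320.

Let D be the H–Cl bond energy.
Σ(broken) = 3×358 + 10×398 + 1×251 = 5305
Σ(formed) = 3×358 + 1×320 + 9×398 + 1×D = 4976 + D
ΔH = Σ(broken) − Σ(formed) = (5305) − (4976 + D) = +329 − D
Setting this equal to −86 kJ gives D = 415 kJ/mol.

D(H–Cl) ≈ 415 kJ/mol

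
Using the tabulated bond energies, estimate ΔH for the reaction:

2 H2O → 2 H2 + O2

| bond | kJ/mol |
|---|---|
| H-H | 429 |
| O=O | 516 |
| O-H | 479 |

ΔH ≈ +542 kJ

Bonds broken (reactants):
  O-H: 4 × 479 = 1916
  Σ(broken) = 1916 kJ
Bonds formed (products):
  H-H: 2 × 429 = 858
  O=O: 1 × 516 = 516
  Σ(formed) = 1374 kJ
ΔH = Σ(broken) − Σ(formed) = 1916 − 1374 = +542 kJ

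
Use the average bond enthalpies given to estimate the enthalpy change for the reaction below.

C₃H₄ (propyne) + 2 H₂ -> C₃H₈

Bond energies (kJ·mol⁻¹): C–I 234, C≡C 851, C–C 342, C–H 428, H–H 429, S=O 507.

Bonds broken (reactants):
  C≡C: 1 × 851 = 851
  C–C: 1 × 342 = 342
  C–H: 4 × 428 = 1712
  H–H: 2 × 429 = 858
  Σ(broken) = 3763 kJ
Bonds formed (products):
  C–C: 2 × 342 = 684
  C–H: 8 × 428 = 3424
  Σ(formed) = 4108 kJ
ΔH = Σ(broken) − Σ(formed) = 3763 − 4108 = −345 kJ

ΔH ≈ −345 kJ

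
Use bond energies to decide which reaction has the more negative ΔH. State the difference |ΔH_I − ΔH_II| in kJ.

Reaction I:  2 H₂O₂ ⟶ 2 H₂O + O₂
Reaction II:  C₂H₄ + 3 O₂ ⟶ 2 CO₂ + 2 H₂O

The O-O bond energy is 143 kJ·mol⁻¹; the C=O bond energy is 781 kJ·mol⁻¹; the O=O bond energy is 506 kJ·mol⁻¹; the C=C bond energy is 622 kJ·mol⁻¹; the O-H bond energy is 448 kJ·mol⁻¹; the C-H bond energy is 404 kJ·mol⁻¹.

Reaction I:
  Bonds broken (reactants):
    O-H: 4 × 448 = 1792
    O-O: 2 × 143 = 286
    Σ(broken) = 2078 kJ
  Bonds formed (products):
    O-H: 4 × 448 = 1792
    O=O: 1 × 506 = 506
    Σ(formed) = 2298 kJ
  ΔH_I = 2078 − 2298 = −220 kJ
Reaction II:
  Bonds broken (reactants):
    C-H: 4 × 404 = 1616
    C=C: 1 × 622 = 622
    O=O: 3 × 506 = 1518
    Σ(broken) = 3756 kJ
  Bonds formed (products):
    C=O: 4 × 781 = 3124
    O-H: 4 × 448 = 1792
    Σ(formed) = 4916 kJ
  ΔH_II = 3756 − 4916 = −1160 kJ
ΔH_I − ΔH_II = +940 kJ, so reaction II has the more negative ΔH; |ΔH_I − ΔH_II| = 940 kJ.

Reaction II, by 940 kJ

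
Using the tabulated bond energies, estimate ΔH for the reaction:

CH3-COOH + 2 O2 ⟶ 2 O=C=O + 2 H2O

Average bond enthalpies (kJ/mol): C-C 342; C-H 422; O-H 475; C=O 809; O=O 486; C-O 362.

Bonds broken (reactants):
  C-C: 1 × 342 = 342
  C-H: 3 × 422 = 1266
  C-O: 1 × 362 = 362
  C=O: 1 × 809 = 809
  O-H: 1 × 475 = 475
  O=O: 2 × 486 = 972
  Σ(broken) = 4226 kJ
Bonds formed (products):
  C=O: 4 × 809 = 3236
  O-H: 4 × 475 = 1900
  Σ(formed) = 5136 kJ
ΔH = Σ(broken) − Σ(formed) = 4226 − 5136 = −910 kJ

ΔH ≈ −910 kJ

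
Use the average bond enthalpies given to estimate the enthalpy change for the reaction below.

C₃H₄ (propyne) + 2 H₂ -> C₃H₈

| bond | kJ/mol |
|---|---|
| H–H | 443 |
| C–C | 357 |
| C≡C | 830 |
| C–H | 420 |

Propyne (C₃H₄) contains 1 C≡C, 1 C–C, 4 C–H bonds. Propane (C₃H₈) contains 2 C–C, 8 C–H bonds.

Bonds broken (reactants):
  C≡C: 1 × 830 = 830
  C–C: 1 × 357 = 357
  C–H: 4 × 420 = 1680
  H–H: 2 × 443 = 886
  Σ(broken) = 3753 kJ
Bonds formed (products):
  C–C: 2 × 357 = 714
  C–H: 8 × 420 = 3360
  Σ(formed) = 4074 kJ
ΔH = Σ(broken) − Σ(formed) = 3753 − 4074 = −321 kJ

ΔH ≈ −321 kJ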